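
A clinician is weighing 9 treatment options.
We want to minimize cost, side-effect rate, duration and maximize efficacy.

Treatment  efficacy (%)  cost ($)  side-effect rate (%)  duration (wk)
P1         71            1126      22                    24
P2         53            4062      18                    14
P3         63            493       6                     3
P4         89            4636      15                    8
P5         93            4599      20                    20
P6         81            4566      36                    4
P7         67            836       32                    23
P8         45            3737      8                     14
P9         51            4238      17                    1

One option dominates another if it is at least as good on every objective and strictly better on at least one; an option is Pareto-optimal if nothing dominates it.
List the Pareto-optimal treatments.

P1: not dominated.
P2: dominated by P3 (efficacy 63≥53, cost 493≤4062, side-effect rate 6≤18, duration 3≤14).
P3: not dominated (best cost).
P4: not dominated.
P5: not dominated (best efficacy).
P6: not dominated.
P7: not dominated.
P8: dominated by P3 (efficacy 63≥45, cost 493≤3737, side-effect rate 6≤8, duration 3≤14).
P9: not dominated (best duration).

P1, P3, P4, P5, P6, P7, P9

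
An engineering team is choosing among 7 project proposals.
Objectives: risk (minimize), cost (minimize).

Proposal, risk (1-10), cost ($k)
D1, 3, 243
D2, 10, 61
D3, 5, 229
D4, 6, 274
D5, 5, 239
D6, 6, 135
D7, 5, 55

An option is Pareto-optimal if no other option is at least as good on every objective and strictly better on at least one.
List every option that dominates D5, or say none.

D3: risk 5≤5, cost 229≤239 — dominates D5.
D7: risk 5≤5, cost 55≤239 — dominates D5.
Others (D1, D2, D4, D6) are each worse than D5 on at least one objective.

D3, D7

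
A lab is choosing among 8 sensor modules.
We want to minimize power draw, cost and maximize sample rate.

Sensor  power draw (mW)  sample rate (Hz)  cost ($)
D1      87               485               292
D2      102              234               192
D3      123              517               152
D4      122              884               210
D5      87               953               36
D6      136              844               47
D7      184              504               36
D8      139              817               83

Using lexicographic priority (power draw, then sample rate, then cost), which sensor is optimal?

First minimize power draw: best is 87, kept {D1, D5}.
Then maximize sample rate: best is 953, kept {D5}.

D5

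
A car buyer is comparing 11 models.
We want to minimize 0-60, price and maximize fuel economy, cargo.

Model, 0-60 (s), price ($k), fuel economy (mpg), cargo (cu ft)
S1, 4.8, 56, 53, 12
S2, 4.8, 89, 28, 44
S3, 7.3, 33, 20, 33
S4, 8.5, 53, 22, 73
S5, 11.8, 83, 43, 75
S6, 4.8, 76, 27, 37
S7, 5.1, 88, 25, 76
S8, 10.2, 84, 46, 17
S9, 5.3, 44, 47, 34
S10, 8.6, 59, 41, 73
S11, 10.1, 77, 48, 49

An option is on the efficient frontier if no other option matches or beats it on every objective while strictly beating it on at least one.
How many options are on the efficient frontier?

10

S1: not dominated (best fuel economy).
S2: not dominated.
S3: not dominated (best price).
S4: not dominated.
S5: not dominated.
S6: not dominated.
S7: not dominated (best cargo).
S8: dominated by S9 (0-60 5.3≤10.2, price 44≤84, fuel economy 47≥46, cargo 34≥17).
S9: not dominated.
S10: not dominated.
S11: not dominated.
Pareto-optimal: S1, S2, S3, S4, S5, S6, S7, S9, S10, S11 → 10.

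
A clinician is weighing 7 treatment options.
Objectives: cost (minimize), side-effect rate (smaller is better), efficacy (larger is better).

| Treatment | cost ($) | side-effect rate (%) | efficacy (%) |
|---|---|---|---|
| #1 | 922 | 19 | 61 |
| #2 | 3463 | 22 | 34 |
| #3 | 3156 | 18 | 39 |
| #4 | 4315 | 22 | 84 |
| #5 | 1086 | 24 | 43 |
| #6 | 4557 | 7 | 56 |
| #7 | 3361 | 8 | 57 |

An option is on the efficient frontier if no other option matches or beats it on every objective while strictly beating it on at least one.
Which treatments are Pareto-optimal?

#1, #3, #4, #6, #7

#1: not dominated (best cost).
#2: dominated by #1 (cost 922≤3463, side-effect rate 19≤22, efficacy 61≥34).
#3: not dominated.
#4: not dominated (best efficacy).
#5: dominated by #1 (cost 922≤1086, side-effect rate 19≤24, efficacy 61≥43).
#6: not dominated (best side-effect rate).
#7: not dominated.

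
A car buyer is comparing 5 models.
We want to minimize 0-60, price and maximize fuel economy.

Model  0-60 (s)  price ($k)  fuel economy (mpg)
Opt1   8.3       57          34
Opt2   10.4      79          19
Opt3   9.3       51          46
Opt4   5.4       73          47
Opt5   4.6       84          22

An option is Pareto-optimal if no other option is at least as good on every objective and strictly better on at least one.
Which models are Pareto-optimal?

Opt1, Opt3, Opt4, Opt5

Opt1: not dominated.
Opt2: dominated by Opt1 (0-60 8.3≤10.4, price 57≤79, fuel economy 34≥19).
Opt3: not dominated (best price).
Opt4: not dominated (best fuel economy).
Opt5: not dominated (best 0-60).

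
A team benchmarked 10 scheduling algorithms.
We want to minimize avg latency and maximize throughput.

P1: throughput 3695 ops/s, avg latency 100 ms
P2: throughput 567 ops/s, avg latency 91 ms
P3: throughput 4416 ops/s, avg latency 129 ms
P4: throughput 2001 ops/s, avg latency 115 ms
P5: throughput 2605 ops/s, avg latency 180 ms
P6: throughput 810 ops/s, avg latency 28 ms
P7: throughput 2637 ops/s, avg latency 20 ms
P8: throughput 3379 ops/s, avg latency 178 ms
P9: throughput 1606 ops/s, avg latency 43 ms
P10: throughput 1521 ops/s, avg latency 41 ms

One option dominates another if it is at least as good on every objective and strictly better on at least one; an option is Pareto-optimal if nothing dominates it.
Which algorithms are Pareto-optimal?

P1: not dominated.
P2: dominated by P6 (throughput 810≥567, avg latency 28≤91).
P3: not dominated (best throughput).
P4: dominated by P1 (throughput 3695≥2001, avg latency 100≤115).
P5: dominated by P1 (throughput 3695≥2605, avg latency 100≤180).
P6: dominated by P7 (throughput 2637≥810, avg latency 20≤28).
P7: not dominated (best avg latency).
P8: dominated by P1 (throughput 3695≥3379, avg latency 100≤178).
P9: dominated by P7 (throughput 2637≥1606, avg latency 20≤43).
P10: dominated by P7 (throughput 2637≥1521, avg latency 20≤41).

P1, P3, P7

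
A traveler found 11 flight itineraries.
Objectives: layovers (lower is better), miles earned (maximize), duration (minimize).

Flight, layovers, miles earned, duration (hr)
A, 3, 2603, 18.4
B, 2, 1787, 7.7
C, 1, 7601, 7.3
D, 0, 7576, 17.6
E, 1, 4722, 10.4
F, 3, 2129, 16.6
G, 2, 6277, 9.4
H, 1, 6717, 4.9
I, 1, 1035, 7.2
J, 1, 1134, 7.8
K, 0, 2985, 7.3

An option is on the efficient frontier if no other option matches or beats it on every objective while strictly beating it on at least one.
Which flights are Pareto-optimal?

C, D, H, K

A: dominated by C (layovers 1≤3, miles earned 7601≥2603, duration 7.3≤18.4).
B: dominated by C (layovers 1≤2, miles earned 7601≥1787, duration 7.3≤7.7).
C: not dominated (best miles earned).
D: not dominated.
E: dominated by C (layovers 1≤1, miles earned 7601≥4722, duration 7.3≤10.4).
F: dominated by C (layovers 1≤3, miles earned 7601≥2129, duration 7.3≤16.6).
G: dominated by C (layovers 1≤2, miles earned 7601≥6277, duration 7.3≤9.4).
H: not dominated (best duration).
I: dominated by H (layovers 1≤1, miles earned 6717≥1035, duration 4.9≤7.2).
J: dominated by C (layovers 1≤1, miles earned 7601≥1134, duration 7.3≤7.8).
K: not dominated.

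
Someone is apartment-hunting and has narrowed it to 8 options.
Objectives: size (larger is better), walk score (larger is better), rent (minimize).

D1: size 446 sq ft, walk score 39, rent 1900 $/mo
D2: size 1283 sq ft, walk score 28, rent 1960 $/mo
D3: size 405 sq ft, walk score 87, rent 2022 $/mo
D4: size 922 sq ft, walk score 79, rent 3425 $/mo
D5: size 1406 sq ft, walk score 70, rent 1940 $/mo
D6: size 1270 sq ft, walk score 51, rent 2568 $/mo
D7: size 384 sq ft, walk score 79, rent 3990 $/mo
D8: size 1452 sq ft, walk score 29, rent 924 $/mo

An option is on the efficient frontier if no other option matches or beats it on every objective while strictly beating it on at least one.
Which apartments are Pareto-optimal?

D1: not dominated.
D2: dominated by D5 (size 1406≥1283, walk score 70≥28, rent 1940≤1960).
D3: not dominated (best walk score).
D4: not dominated.
D5: not dominated.
D6: dominated by D5 (size 1406≥1270, walk score 70≥51, rent 1940≤2568).
D7: dominated by D3 (size 405≥384, walk score 87≥79, rent 2022≤3990).
D8: not dominated (best size).

D1, D3, D4, D5, D8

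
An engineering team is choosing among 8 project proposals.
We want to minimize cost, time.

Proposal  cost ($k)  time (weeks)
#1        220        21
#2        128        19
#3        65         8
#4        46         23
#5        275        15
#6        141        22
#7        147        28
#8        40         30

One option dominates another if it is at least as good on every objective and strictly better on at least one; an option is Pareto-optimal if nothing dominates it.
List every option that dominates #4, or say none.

none

#1: worse on cost (220 vs 46).
#2: worse on cost (128 vs 46).
#3: worse on cost (65 vs 46).
#5: worse on cost (275 vs 46).
#6: worse on cost (141 vs 46).
#7: worse on cost (147 vs 46).
#8: worse on time (30 vs 23).
No option dominates #4.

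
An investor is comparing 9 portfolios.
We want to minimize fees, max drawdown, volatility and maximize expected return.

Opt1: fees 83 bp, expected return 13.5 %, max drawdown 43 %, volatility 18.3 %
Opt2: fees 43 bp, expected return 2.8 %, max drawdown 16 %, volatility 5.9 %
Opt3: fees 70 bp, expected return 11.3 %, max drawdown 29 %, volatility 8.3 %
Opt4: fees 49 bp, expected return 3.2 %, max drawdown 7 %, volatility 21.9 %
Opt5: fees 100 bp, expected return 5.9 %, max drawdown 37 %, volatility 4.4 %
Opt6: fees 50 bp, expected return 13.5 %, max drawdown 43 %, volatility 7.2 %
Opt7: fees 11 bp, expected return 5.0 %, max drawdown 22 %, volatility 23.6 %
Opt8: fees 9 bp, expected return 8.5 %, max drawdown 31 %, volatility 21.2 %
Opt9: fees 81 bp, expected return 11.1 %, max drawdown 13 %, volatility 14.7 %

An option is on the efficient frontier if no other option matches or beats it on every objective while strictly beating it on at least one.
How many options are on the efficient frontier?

Opt1: dominated by Opt6 (fees 50≤83, expected return 13.5≥13.5, max drawdown 43≤43, volatility 7.2≤18.3).
Opt2: not dominated.
Opt3: not dominated.
Opt4: not dominated (best max drawdown).
Opt5: not dominated (best volatility).
Opt6: not dominated.
Opt7: not dominated.
Opt8: not dominated (best fees).
Opt9: not dominated.
Pareto-optimal: Opt2, Opt3, Opt4, Opt5, Opt6, Opt7, Opt8, Opt9 → 8.

8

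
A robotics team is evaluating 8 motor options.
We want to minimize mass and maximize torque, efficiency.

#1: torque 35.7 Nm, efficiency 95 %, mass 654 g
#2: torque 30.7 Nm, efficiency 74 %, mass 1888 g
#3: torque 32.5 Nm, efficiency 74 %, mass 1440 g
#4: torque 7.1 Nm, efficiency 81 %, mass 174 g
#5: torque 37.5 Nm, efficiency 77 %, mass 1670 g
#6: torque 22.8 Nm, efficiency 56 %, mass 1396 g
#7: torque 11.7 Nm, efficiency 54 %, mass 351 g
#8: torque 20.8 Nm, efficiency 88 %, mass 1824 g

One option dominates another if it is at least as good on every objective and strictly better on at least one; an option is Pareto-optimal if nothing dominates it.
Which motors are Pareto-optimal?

#1, #4, #5, #7

#1: not dominated (best efficiency).
#2: dominated by #1 (torque 35.7≥30.7, efficiency 95≥74, mass 654≤1888).
#3: dominated by #1 (torque 35.7≥32.5, efficiency 95≥74, mass 654≤1440).
#4: not dominated (best mass).
#5: not dominated (best torque).
#6: dominated by #1 (torque 35.7≥22.8, efficiency 95≥56, mass 654≤1396).
#7: not dominated.
#8: dominated by #1 (torque 35.7≥20.8, efficiency 95≥88, mass 654≤1824).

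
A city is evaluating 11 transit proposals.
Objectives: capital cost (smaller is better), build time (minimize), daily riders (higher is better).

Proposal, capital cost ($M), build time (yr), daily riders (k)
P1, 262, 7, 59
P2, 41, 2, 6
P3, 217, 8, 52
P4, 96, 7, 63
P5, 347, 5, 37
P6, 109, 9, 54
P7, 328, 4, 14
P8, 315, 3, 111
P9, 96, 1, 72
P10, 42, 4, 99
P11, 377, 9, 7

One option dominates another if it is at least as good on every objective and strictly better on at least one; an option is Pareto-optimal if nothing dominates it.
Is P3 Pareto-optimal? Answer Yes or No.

No

P4 vs P3: capital cost 96≤217, build time 7≤8, daily riders 63≥52 — P4 is at least as good on every objective and strictly better on at least one, so P4 dominates P3.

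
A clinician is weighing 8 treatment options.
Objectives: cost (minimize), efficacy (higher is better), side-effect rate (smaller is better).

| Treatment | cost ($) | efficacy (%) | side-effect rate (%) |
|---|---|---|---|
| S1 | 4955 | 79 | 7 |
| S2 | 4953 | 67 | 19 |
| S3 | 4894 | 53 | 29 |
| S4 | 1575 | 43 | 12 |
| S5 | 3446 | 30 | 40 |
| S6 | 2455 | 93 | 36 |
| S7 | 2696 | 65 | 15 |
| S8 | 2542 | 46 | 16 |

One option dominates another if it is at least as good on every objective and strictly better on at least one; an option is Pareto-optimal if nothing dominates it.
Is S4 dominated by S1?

S1 vs S4: S1 is worse on cost (4955 vs 1575), so it does not dominate S4.

No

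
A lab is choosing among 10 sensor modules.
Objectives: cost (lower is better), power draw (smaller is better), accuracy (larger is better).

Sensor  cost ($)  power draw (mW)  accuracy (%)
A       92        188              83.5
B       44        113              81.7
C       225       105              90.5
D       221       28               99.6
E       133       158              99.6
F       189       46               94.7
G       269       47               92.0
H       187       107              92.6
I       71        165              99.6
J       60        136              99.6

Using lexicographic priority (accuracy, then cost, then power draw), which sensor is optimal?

First maximize accuracy: best is 99.6, kept {D, E, I, J}.
Then minimize cost: best is 60, kept {J}.

J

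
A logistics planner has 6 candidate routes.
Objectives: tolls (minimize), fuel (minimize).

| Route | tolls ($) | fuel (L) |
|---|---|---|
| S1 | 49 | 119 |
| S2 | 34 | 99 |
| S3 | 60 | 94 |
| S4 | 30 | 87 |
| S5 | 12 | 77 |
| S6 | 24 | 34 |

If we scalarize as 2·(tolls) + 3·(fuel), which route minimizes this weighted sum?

S6

S1: 2·49 + 3·119 = 455
S2: 2·34 + 3·99 = 365
S3: 2·60 + 3·94 = 402
S4: 2·30 + 3·87 = 321
S5: 2·12 + 3·77 = 255
S6: 2·24 + 3·34 = 150
Lowest: S6 at 150.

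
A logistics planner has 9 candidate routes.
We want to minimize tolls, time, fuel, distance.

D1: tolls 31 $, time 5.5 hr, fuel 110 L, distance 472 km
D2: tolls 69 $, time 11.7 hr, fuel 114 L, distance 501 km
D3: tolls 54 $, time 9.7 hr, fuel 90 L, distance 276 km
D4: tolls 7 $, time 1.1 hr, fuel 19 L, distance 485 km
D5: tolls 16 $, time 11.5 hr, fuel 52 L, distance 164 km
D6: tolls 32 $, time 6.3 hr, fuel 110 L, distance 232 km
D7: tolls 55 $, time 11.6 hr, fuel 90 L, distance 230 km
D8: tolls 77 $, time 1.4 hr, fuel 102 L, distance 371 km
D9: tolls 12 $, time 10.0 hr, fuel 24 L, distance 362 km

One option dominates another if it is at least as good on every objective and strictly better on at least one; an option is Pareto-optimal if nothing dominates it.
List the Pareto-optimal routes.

D1: not dominated.
D2: dominated by D1 (tolls 31≤69, time 5.5≤11.7, fuel 110≤114, distance 472≤501).
D3: not dominated.
D4: not dominated (best tolls).
D5: not dominated (best distance).
D6: not dominated.
D7: dominated by D5 (tolls 16≤55, time 11.5≤11.6, fuel 52≤90, distance 164≤230).
D8: not dominated.
D9: not dominated.

D1, D3, D4, D5, D6, D8, D9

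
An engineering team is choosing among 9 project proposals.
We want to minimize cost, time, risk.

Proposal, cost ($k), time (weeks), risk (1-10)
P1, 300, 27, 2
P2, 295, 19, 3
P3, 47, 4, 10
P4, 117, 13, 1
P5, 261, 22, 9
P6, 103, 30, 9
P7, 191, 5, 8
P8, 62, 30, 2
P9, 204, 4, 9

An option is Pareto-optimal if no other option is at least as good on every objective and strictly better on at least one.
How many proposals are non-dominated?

5

P1: dominated by P4 (cost 117≤300, time 13≤27, risk 1≤2).
P2: dominated by P4 (cost 117≤295, time 13≤19, risk 1≤3).
P3: not dominated (best cost).
P4: not dominated (best risk).
P5: dominated by P4 (cost 117≤261, time 13≤22, risk 1≤9).
P6: dominated by P8 (cost 62≤103, time 30≤30, risk 2≤9).
P7: not dominated.
P8: not dominated.
P9: not dominated.
Pareto-optimal: P3, P4, P7, P8, P9 → 5.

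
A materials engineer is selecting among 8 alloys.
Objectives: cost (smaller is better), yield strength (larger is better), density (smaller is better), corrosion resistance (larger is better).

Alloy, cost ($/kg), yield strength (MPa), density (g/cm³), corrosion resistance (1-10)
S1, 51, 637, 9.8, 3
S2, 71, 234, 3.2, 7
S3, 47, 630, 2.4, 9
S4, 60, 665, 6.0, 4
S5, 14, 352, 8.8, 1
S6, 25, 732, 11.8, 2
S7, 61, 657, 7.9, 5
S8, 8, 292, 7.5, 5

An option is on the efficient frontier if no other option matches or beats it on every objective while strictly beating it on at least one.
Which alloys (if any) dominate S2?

S3: cost 47≤71, yield strength 630≥234, density 2.4≤3.2, corrosion resistance 9≥7 — dominates S2.
Others (S1, S4, S5, S6, S7, S8) are each worse than S2 on at least one objective.

S3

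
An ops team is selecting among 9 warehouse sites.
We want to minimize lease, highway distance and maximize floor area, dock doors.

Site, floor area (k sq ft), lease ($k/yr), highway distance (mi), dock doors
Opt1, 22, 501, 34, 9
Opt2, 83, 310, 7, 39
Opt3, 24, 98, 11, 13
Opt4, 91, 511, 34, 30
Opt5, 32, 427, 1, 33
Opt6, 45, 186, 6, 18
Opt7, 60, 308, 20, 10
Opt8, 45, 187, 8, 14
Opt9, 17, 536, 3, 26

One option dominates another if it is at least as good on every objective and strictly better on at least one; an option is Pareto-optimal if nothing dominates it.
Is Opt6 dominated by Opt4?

No

Opt4 vs Opt6: Opt4 is worse on lease (511 vs 186), so it does not dominate Opt6.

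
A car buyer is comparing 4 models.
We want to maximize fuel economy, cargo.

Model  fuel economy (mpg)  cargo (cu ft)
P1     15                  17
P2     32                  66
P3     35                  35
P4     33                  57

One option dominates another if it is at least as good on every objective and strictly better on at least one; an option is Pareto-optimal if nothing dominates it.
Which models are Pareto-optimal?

P1: dominated by P2 (fuel economy 32≥15, cargo 66≥17).
P2: not dominated (best cargo).
P3: not dominated (best fuel economy).
P4: not dominated.

P2, P3, P4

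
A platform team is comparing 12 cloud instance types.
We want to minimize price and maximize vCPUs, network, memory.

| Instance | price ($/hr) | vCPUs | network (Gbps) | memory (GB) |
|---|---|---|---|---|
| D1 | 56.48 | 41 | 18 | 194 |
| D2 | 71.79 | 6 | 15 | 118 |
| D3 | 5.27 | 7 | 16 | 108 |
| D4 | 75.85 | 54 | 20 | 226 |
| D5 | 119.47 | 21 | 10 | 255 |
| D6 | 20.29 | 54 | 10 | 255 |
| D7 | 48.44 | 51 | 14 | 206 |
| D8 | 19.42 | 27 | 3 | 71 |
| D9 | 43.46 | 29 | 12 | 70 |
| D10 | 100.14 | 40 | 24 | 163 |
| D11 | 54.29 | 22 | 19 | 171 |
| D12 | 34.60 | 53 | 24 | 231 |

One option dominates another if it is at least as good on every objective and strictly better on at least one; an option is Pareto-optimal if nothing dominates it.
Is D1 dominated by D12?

Yes

D12 vs D1: price 34.60≤56.48, vCPUs 53≥41, network 24≥18, memory 231≥194 — D12 is at least as good on every objective with at least one strict improvement.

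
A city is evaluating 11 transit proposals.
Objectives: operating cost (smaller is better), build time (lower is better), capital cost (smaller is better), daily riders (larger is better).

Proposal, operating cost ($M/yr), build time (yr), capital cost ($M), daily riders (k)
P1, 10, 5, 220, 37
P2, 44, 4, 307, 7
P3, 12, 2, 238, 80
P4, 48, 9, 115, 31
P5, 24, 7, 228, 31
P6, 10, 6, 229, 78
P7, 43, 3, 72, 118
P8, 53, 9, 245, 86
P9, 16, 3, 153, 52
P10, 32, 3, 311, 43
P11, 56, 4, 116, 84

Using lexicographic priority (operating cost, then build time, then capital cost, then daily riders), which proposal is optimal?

P1

First minimize operating cost: best is 10, kept {P1, P6}.
Then minimize build time: best is 5, kept {P1}.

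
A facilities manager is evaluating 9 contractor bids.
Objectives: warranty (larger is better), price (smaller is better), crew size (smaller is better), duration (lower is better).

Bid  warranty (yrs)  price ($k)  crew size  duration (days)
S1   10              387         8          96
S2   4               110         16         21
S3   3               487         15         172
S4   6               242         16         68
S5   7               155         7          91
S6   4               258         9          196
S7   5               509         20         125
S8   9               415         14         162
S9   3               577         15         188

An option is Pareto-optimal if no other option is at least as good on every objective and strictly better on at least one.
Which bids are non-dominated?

S1: not dominated (best warranty).
S2: not dominated (best price).
S3: dominated by S1 (warranty 10≥3, price 387≤487, crew size 8≤15, duration 96≤172).
S4: not dominated.
S5: not dominated (best crew size).
S6: dominated by S5 (warranty 7≥4, price 155≤258, crew size 7≤9, duration 91≤196).
S7: dominated by S1 (warranty 10≥5, price 387≤509, crew size 8≤20, duration 96≤125).
S8: dominated by S1 (warranty 10≥9, price 387≤415, crew size 8≤14, duration 96≤162).
S9: dominated by S1 (warranty 10≥3, price 387≤577, crew size 8≤15, duration 96≤188).

S1, S2, S4, S5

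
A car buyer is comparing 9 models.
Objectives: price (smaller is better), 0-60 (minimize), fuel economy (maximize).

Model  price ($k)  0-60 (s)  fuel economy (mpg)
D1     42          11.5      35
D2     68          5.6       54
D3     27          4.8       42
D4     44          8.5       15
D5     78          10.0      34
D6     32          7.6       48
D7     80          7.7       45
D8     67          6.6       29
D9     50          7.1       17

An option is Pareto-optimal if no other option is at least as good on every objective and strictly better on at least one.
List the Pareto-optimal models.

D2, D3, D6

D1: dominated by D3 (price 27≤42, 0-60 4.8≤11.5, fuel economy 42≥35).
D2: not dominated (best fuel economy).
D3: not dominated (best price).
D4: dominated by D3 (price 27≤44, 0-60 4.8≤8.5, fuel economy 42≥15).
D5: dominated by D2 (price 68≤78, 0-60 5.6≤10.0, fuel economy 54≥34).
D6: not dominated.
D7: dominated by D2 (price 68≤80, 0-60 5.6≤7.7, fuel economy 54≥45).
D8: dominated by D3 (price 27≤67, 0-60 4.8≤6.6, fuel economy 42≥29).
D9: dominated by D3 (price 27≤50, 0-60 4.8≤7.1, fuel economy 42≥17).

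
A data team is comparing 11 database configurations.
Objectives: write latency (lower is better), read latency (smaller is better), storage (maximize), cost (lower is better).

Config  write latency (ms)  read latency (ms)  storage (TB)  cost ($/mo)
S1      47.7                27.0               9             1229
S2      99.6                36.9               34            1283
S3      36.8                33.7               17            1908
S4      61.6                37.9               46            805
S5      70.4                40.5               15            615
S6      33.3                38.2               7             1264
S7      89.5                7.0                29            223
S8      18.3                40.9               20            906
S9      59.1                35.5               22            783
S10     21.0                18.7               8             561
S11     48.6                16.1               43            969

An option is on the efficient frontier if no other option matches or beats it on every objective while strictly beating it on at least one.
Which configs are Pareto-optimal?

S1, S3, S4, S5, S7, S8, S9, S10, S11

S1: not dominated.
S2: dominated by S11 (write latency 48.6≤99.6, read latency 16.1≤36.9, storage 43≥34, cost 969≤1283).
S3: not dominated.
S4: not dominated (best storage).
S5: not dominated.
S6: dominated by S10 (write latency 21.0≤33.3, read latency 18.7≤38.2, storage 8≥7, cost 561≤1264).
S7: not dominated (best read latency).
S8: not dominated (best write latency).
S9: not dominated.
S10: not dominated.
S11: not dominated.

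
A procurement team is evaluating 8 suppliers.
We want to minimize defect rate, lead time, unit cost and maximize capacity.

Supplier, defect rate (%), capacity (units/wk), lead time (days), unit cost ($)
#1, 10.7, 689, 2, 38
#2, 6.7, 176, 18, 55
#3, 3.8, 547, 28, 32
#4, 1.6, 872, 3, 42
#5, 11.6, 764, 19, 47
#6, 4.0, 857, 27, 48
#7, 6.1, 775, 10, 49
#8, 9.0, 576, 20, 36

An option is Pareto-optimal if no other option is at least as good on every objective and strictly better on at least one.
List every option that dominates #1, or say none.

none

#2: worse on capacity (176 vs 689).
#3: worse on capacity (547 vs 689).
#4: worse on lead time (3 vs 2).
#5: worse on defect rate (11.6 vs 10.7).
#6: worse on lead time (27 vs 2).
#7: worse on lead time (10 vs 2).
#8: worse on capacity (576 vs 689).
No option dominates #1.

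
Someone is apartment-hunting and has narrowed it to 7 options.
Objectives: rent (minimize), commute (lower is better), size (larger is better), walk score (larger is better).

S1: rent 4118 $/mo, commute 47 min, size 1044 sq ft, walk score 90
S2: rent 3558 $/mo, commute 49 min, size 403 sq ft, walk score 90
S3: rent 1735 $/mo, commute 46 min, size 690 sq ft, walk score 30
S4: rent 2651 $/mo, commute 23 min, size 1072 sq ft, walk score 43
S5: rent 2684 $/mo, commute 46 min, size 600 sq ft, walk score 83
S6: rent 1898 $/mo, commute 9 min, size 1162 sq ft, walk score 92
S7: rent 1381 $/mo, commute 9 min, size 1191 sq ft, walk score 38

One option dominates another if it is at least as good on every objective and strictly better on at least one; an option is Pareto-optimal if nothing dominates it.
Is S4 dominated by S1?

S1 vs S4: S1 is worse on rent (4118 vs 2651), so it does not dominate S4.

No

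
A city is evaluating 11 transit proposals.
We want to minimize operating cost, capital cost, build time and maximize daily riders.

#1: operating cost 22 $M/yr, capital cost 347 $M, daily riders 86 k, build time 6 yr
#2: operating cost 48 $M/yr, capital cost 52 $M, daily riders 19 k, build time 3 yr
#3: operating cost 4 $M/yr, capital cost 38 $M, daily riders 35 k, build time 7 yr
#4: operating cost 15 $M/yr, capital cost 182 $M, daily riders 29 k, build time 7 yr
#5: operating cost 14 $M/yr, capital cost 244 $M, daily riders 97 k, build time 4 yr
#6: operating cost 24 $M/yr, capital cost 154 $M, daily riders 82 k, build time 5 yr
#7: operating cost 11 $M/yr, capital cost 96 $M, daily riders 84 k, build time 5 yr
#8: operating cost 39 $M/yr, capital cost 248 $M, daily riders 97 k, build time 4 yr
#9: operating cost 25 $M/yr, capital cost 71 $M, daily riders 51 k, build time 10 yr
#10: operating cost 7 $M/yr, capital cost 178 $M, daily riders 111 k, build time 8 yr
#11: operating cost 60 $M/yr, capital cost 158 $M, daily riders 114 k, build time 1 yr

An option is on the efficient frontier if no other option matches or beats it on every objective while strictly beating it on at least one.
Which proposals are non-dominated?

#1: dominated by #5 (operating cost 14≤22, capital cost 244≤347, daily riders 97≥86, build time 4≤6).
#2: not dominated.
#3: not dominated (best operating cost).
#4: dominated by #3 (operating cost 4≤15, capital cost 38≤182, daily riders 35≥29, build time 7≤7).
#5: not dominated.
#6: dominated by #7 (operating cost 11≤24, capital cost 96≤154, daily riders 84≥82, build time 5≤5).
#7: not dominated.
#8: dominated by #5 (operating cost 14≤39, capital cost 244≤248, daily riders 97≥97, build time 4≤4).
#9: not dominated.
#10: not dominated.
#11: not dominated (best daily riders).

#2, #3, #5, #7, #9, #10, #11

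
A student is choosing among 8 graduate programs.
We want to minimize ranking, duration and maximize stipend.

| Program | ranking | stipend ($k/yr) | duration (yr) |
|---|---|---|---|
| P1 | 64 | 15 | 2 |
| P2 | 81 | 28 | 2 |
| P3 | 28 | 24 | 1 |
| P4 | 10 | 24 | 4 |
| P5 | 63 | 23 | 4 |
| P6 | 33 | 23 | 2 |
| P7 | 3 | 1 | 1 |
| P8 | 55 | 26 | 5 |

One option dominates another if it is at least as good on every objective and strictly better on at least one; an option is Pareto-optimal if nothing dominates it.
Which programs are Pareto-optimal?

P1: dominated by P3 (ranking 28≤64, stipend 24≥15, duration 1≤2).
P2: not dominated (best stipend).
P3: not dominated.
P4: not dominated.
P5: dominated by P3 (ranking 28≤63, stipend 24≥23, duration 1≤4).
P6: dominated by P3 (ranking 28≤33, stipend 24≥23, duration 1≤2).
P7: not dominated (best ranking).
P8: not dominated.

P2, P3, P4, P7, P8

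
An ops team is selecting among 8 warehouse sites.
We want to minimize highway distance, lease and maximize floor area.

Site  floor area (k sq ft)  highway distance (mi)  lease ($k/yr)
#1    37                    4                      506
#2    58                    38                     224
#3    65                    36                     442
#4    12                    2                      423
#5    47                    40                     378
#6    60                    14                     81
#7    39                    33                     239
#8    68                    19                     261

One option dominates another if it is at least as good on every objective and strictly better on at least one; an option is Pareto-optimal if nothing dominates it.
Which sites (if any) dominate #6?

#1: worse on floor area (37 vs 60).
#2: worse on floor area (58 vs 60).
#3: worse on highway distance (36 vs 14).
#4: worse on floor area (12 vs 60).
#5: worse on floor area (47 vs 60).
#7: worse on floor area (39 vs 60).
#8: worse on highway distance (19 vs 14).
No option dominates #6.

none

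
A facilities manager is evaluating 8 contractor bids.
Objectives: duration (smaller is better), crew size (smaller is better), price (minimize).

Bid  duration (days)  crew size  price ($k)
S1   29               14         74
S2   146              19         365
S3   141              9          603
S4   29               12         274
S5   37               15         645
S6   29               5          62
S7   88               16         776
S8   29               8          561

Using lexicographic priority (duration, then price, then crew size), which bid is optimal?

S6

First minimize duration: best is 29, kept {S1, S4, S6, S8}.
Then minimize price: best is 62, kept {S6}.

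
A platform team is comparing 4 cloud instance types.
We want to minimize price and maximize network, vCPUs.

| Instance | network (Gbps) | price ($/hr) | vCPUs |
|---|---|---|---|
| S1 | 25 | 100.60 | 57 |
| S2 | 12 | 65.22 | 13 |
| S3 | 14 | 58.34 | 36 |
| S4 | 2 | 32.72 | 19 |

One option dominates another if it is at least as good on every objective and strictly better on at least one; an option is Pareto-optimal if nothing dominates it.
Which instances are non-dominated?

S1: not dominated (best network).
S2: dominated by S3 (network 14≥12, price 58.34≤65.22, vCPUs 36≥13).
S3: not dominated.
S4: not dominated (best price).

S1, S3, S4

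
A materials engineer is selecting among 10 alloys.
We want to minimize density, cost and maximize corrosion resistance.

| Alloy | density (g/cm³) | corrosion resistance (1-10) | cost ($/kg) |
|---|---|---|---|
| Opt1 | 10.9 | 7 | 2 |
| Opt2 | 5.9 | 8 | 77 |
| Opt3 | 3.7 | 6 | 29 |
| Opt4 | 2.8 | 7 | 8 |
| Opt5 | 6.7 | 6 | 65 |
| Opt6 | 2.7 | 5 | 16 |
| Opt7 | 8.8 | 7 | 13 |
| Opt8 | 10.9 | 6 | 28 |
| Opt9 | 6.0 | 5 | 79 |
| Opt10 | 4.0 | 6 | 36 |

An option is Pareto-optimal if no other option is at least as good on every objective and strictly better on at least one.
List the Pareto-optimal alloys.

Opt1, Opt2, Opt4, Opt6

Opt1: not dominated (best cost).
Opt2: not dominated (best corrosion resistance).
Opt3: dominated by Opt4 (density 2.8≤3.7, corrosion resistance 7≥6, cost 8≤29).
Opt4: not dominated.
Opt5: dominated by Opt3 (density 3.7≤6.7, corrosion resistance 6≥6, cost 29≤65).
Opt6: not dominated (best density).
Opt7: dominated by Opt4 (density 2.8≤8.8, corrosion resistance 7≥7, cost 8≤13).
Opt8: dominated by Opt1 (density 10.9≤10.9, corrosion resistance 7≥6, cost 2≤28).
Opt9: dominated by Opt2 (density 5.9≤6.0, corrosion resistance 8≥5, cost 77≤79).
Opt10: dominated by Opt3 (density 3.7≤4.0, corrosion resistance 6≥6, cost 29≤36).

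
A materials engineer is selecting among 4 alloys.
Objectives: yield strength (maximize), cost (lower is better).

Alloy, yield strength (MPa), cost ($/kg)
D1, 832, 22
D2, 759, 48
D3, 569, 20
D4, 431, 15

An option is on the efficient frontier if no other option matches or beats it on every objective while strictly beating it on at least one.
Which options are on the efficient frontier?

D1: not dominated (best yield strength).
D2: dominated by D1 (yield strength 832≥759, cost 22≤48).
D3: not dominated.
D4: not dominated (best cost).

D1, D3, D4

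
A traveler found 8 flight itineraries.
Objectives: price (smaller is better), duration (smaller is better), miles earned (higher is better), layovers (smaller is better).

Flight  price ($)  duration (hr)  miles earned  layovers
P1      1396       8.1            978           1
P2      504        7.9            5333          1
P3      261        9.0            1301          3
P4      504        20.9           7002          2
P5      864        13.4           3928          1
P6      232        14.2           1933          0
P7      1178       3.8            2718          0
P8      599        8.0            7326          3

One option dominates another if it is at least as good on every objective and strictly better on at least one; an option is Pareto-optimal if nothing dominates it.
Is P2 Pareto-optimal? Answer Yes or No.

P1: worse on price (1396 vs 504).
P3: worse on duration (9.0 vs 7.9).
P4: worse on duration (20.9 vs 7.9).
P5: worse on price (864 vs 504).
P6: worse on duration (14.2 vs 7.9).
P7: worse on price (1178 vs 504).
P8: worse on price (599 vs 504).
No option is at least as good as P2 on every objective and strictly better on one.

Yes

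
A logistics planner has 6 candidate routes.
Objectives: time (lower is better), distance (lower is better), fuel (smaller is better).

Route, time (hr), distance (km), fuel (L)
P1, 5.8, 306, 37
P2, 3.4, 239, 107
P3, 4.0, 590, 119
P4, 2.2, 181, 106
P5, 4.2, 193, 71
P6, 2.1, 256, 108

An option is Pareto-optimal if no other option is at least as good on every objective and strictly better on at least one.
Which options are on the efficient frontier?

P1, P4, P5, P6

P1: not dominated (best fuel).
P2: dominated by P4 (time 2.2≤3.4, distance 181≤239, fuel 106≤107).
P3: dominated by P2 (time 3.4≤4.0, distance 239≤590, fuel 107≤119).
P4: not dominated (best distance).
P5: not dominated.
P6: not dominated (best time).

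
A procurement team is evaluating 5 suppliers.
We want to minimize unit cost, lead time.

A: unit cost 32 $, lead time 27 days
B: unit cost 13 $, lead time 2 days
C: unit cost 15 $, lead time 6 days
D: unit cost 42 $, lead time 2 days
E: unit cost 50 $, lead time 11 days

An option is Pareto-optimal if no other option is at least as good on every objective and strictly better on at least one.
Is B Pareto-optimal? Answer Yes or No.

A: worse on unit cost (32 vs 13).
C: worse on unit cost (15 vs 13).
D: worse on unit cost (42 vs 13).
E: worse on unit cost (50 vs 13).
No option is at least as good as B on every objective and strictly better on one.

Yes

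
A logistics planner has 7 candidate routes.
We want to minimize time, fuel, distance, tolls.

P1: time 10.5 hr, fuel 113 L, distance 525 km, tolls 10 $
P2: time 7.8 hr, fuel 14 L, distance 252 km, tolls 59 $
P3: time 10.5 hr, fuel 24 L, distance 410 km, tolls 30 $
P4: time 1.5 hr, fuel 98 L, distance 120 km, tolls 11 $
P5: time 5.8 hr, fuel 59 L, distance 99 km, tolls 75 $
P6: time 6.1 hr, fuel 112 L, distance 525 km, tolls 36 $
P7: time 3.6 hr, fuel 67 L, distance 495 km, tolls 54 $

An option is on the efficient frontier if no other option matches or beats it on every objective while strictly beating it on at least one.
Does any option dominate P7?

P1: worse on time (10.5 vs 3.6).
P2: worse on time (7.8 vs 3.6).
P3: worse on time (10.5 vs 3.6).
P4: worse on fuel (98 vs 67).
P5: worse on time (5.8 vs 3.6).
P6: worse on time (6.1 vs 3.6).
No option is at least as good as P7 on every objective and strictly better on one.

No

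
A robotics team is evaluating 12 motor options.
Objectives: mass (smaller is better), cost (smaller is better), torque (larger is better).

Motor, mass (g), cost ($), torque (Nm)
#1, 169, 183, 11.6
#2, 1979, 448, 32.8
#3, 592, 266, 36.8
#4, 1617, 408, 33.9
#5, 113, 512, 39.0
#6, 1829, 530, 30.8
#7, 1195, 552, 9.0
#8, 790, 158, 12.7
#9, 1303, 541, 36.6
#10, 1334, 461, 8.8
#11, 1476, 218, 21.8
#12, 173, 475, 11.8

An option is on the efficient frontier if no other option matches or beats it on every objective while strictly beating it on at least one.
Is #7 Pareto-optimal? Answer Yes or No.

#1 vs #7: mass 169≤1195, cost 183≤552, torque 11.6≥9.0 — #1 is at least as good on every objective and strictly better on at least one, so #1 dominates #7.

No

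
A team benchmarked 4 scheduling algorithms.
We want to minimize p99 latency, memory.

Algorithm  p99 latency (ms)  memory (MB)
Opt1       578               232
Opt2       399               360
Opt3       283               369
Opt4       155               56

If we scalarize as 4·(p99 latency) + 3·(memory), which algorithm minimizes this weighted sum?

Opt1: 4·578 + 3·232 = 3008
Opt2: 4·399 + 3·360 = 2676
Opt3: 4·283 + 3·369 = 2239
Opt4: 4·155 + 3·56 = 788
Lowest: Opt4 at 788.

Opt4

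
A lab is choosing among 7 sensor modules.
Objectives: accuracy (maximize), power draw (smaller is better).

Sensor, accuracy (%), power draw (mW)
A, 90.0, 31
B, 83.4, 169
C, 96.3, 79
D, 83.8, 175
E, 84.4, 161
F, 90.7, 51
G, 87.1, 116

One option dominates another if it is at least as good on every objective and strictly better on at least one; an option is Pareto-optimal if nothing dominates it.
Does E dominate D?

E vs D: accuracy 84.4≥83.8, power draw 161≤175 — E is at least as good on every objective with at least one strict improvement.

Yes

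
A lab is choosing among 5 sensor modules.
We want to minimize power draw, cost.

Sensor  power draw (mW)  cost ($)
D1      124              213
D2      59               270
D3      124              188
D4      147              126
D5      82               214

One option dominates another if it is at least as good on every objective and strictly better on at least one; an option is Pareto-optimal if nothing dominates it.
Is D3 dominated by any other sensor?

D1: worse on cost (213 vs 188).
D2: worse on cost (270 vs 188).
D4: worse on power draw (147 vs 124).
D5: worse on cost (214 vs 188).
No option is at least as good as D3 on every objective and strictly better on one.

No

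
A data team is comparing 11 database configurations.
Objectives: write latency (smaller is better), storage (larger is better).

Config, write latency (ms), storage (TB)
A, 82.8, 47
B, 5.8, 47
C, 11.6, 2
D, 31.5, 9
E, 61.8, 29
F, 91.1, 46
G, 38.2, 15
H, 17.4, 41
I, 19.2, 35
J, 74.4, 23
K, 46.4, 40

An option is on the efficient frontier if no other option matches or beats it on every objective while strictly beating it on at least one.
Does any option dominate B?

A: worse on write latency (82.8 vs 5.8).
C: worse on write latency (11.6 vs 5.8).
D: worse on write latency (31.5 vs 5.8).
E: worse on write latency (61.8 vs 5.8).
F: worse on write latency (91.1 vs 5.8).
G: worse on write latency (38.2 vs 5.8).
H: worse on write latency (17.4 vs 5.8).
I: worse on write latency (19.2 vs 5.8).
J: worse on write latency (74.4 vs 5.8).
K: worse on write latency (46.4 vs 5.8).
No option is at least as good as B on every objective and strictly better on one.

No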